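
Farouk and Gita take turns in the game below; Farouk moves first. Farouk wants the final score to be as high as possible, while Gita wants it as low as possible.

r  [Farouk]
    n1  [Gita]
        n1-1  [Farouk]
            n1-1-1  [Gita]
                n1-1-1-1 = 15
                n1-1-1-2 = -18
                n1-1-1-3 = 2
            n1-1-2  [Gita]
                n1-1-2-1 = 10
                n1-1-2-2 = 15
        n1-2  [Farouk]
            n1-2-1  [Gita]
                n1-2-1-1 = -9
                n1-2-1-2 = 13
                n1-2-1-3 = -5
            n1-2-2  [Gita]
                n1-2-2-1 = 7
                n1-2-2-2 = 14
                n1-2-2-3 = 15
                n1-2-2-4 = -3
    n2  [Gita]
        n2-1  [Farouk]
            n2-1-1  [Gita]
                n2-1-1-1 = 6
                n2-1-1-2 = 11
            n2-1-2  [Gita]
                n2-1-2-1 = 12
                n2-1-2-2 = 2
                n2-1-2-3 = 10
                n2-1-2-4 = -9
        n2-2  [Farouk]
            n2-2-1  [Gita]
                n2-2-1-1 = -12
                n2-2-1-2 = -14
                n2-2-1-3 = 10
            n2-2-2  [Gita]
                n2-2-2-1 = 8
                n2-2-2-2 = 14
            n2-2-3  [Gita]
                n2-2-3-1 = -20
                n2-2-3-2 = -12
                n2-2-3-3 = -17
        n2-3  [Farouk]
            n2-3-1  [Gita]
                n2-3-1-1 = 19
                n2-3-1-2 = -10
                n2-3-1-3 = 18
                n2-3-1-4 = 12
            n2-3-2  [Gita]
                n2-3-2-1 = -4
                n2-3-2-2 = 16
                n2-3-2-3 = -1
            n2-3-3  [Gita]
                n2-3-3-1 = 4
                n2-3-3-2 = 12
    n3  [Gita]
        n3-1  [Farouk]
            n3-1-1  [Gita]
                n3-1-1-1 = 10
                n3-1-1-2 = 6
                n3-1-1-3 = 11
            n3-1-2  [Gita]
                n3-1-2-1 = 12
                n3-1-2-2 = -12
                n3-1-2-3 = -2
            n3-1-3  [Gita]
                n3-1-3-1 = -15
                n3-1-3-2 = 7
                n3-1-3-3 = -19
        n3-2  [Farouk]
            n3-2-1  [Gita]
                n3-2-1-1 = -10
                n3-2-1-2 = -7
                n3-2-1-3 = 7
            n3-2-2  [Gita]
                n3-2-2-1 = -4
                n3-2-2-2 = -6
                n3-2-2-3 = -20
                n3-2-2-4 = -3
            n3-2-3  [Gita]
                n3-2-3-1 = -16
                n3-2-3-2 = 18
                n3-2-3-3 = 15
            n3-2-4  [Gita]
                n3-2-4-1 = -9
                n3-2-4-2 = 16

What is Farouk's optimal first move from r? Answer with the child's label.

n1-1-1 (Gita): min(15, -18, 2) = -18
n1-1-2 (Gita): min(10, 15) = 10
n1-1 (Farouk): max(-18, 10) = 10
n1-2-1 (Gita): min(-9, 13, -5) = -9
n1-2-2 (Gita): min(7, 14, 15, -3) = -3
n1-2 (Farouk): max(-9, -3) = -3
n1 (Gita): min(10, -3) = -3
n2-1-1 (Gita): min(6, 11) = 6
n2-1-2 (Gita): min(12, 2, 10, -9) = -9
n2-1 (Farouk): max(6, -9) = 6
n2-2-1 (Gita): min(-12, -14, 10) = -14
n2-2-2 (Gita): min(8, 14) = 8
n2-2-3 (Gita): min(-20, -12, -17) = -20
n2-2 (Farouk): max(-14, 8, -20) = 8
n2-3-1 (Gita): min(19, -10, 18, 12) = -10
n2-3-2 (Gita): min(-4, 16, -1) = -4
n2-3-3 (Gita): min(4, 12) = 4
n2-3 (Farouk): max(-10, -4, 4) = 4
n2 (Gita): min(6, 8, 4) = 4
n3-1-1 (Gita): min(10, 6, 11) = 6
n3-1-2 (Gita): min(12, -12, -2) = -12
n3-1-3 (Gita): min(-15, 7, -19) = -19
n3-1 (Farouk): max(6, -12, -19) = 6
n3-2-1 (Gita): min(-10, -7, 7) = -10
n3-2-2 (Gita): min(-4, -6, -20, -3) = -20
n3-2-3 (Gita): min(-16, 18, 15) = -16
n3-2-4 (Gita): min(-9, 16) = -9
n3-2 (Farouk): max(-10, -20, -16, -9) = -9
n3 (Gita): min(6, -9) = -9
r (Farouk): max(-3, 4, -9) = 4
Farouk at r wants the highest of {n1=-3, n2=4, n3=-9}, so chooses n2.

n2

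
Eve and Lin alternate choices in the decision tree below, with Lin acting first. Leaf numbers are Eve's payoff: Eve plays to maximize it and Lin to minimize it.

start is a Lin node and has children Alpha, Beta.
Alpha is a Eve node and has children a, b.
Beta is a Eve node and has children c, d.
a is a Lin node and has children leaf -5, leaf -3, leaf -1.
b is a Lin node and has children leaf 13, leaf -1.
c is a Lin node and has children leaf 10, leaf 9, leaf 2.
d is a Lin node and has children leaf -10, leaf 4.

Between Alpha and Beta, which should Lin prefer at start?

a (Lin): min(-5, -3, -1) = -5
b (Lin): min(13, -1) = -1
Alpha (Eve): max(-5, -1) = -1
c (Lin): min(10, 9, 2) = 2
d (Lin): min(-10, 4) = -10
Beta (Eve): max(2, -10) = 2
Lin prefers the lower value; Alpha=-1, Beta=2. Alpha is better since -1 < 2.

Alpha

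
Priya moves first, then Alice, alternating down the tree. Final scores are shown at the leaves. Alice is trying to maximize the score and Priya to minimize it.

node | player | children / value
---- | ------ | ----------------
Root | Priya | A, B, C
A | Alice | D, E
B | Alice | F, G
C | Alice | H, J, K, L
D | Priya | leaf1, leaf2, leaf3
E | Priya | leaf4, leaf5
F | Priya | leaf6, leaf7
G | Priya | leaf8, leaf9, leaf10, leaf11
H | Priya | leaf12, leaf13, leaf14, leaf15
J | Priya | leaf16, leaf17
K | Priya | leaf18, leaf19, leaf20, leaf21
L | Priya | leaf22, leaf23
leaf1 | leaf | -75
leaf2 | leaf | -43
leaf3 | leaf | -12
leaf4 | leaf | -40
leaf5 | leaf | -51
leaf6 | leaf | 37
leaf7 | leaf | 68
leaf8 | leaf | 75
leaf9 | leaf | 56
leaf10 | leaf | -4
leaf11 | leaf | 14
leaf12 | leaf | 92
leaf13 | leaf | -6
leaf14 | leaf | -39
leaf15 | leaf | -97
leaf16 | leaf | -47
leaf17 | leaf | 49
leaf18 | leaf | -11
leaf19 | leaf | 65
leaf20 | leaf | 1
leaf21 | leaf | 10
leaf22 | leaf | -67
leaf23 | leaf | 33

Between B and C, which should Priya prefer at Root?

C

F (Priya): min(37, 68) = 37
G (Priya): min(75, 56, -4, 14) = -4
B (Alice): max(37, -4) = 37
H (Priya): min(92, -6, -39, -97) = -97
J (Priya): min(-47, 49) = -47
K (Priya): min(-11, 65, 1, 10) = -11
L (Priya): min(-67, 33) = -67
C (Alice): max(-97, -47, -11, -67) = -11
Priya prefers the lower value; B=37, C=-11. C is better since -11 < 37.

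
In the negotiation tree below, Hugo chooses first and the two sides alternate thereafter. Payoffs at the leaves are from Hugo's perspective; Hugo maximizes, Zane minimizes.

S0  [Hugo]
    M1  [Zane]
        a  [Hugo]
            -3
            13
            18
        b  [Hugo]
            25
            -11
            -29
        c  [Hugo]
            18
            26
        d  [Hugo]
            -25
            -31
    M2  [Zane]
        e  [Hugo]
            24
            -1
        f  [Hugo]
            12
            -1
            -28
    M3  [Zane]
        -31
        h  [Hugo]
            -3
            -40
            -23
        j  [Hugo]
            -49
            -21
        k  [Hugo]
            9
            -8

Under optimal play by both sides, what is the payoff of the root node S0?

12

a (Hugo): max(-3, 13, 18) = 18
b (Hugo): max(25, -11, -29) = 25
c (Hugo): max(18, 26) = 26
d (Hugo): max(-25, -31) = -25
M1 (Zane): min(18, 25, 26, -25) = -25
e (Hugo): max(24, -1) = 24
f (Hugo): max(12, -1, -28) = 12
M2 (Zane): min(24, 12) = 12
h (Hugo): max(-3, -40, -23) = -3
j (Hugo): max(-49, -21) = -21
k (Hugo): max(9, -8) = 9
M3 (Zane): min(-31, -3, -21, 9) = -31
S0 (Hugo): max(-25, 12, -31) = 12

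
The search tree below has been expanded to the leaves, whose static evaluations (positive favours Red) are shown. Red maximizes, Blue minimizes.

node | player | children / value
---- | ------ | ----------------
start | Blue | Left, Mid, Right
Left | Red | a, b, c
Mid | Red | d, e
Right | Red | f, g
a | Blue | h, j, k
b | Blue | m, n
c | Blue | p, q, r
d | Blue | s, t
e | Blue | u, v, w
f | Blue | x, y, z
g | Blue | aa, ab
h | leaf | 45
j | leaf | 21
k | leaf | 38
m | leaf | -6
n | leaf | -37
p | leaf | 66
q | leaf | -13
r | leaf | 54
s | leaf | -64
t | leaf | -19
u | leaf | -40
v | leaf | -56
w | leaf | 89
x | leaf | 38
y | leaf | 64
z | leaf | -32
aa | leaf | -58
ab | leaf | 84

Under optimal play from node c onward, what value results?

-13

c (Blue): min(66, -13, 54) = -13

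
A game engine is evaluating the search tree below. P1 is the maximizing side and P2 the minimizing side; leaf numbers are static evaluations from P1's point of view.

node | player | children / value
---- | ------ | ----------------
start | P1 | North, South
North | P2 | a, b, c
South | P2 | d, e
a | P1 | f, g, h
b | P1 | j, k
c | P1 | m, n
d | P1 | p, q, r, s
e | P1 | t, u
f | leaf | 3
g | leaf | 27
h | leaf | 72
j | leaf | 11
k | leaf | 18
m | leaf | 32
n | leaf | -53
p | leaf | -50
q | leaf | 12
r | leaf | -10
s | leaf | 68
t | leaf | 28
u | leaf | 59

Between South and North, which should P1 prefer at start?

South

d (P1): max(-50, 12, -10, 68) = 68
e (P1): max(28, 59) = 59
South (P2): min(68, 59) = 59
a (P1): max(3, 27, 72) = 72
b (P1): max(11, 18) = 18
c (P1): max(32, -53) = 32
North (P2): min(72, 18, 32) = 18
P1 prefers the higher value; South=59, North=18. South is better since 59 > 18.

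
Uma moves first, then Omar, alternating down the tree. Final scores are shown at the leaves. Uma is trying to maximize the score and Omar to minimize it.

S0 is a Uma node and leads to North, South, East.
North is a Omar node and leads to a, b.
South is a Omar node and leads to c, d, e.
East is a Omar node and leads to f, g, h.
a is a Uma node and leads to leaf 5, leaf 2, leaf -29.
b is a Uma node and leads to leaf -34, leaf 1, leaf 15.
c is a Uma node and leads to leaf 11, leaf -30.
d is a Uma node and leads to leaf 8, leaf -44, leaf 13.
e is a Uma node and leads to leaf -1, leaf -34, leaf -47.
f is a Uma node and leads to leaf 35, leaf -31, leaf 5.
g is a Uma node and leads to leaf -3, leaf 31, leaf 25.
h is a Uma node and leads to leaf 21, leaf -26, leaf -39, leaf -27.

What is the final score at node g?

g (Uma): max(-3, 31, 25) = 31

31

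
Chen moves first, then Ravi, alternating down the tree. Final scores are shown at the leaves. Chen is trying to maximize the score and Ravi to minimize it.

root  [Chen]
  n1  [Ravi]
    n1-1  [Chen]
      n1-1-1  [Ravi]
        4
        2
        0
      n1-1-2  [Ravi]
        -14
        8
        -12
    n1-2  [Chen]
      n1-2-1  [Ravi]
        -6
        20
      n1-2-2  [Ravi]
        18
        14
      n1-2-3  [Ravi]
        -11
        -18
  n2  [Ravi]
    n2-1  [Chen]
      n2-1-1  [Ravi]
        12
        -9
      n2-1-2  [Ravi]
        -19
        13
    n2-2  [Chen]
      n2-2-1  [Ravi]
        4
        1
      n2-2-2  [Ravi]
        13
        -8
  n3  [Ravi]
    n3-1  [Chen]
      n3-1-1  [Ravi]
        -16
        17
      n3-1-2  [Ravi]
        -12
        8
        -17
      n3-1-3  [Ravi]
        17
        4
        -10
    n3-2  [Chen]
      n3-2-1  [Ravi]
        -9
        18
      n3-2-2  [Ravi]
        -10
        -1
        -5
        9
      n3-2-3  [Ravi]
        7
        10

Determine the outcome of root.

n1-1-1 (Ravi): min(4, 2, 0) = 0
n1-1-2 (Ravi): min(-14, 8, -12) = -14
n1-1 (Chen): max(0, -14) = 0
n1-2-1 (Ravi): min(-6, 20) = -6
n1-2-2 (Ravi): min(18, 14) = 14
n1-2-3 (Ravi): min(-11, -18) = -18
n1-2 (Chen): max(-6, 14, -18) = 14
n1 (Ravi): min(0, 14) = 0
n2-1-1 (Ravi): min(12, -9) = -9
n2-1-2 (Ravi): min(-19, 13) = -19
n2-1 (Chen): max(-9, -19) = -9
n2-2-1 (Ravi): min(4, 1) = 1
n2-2-2 (Ravi): min(13, -8) = -8
n2-2 (Chen): max(1, -8) = 1
n2 (Ravi): min(-9, 1) = -9
n3-1-1 (Ravi): min(-16, 17) = -16
n3-1-2 (Ravi): min(-12, 8, -17) = -17
n3-1-3 (Ravi): min(17, 4, -10) = -10
n3-1 (Chen): max(-16, -17, -10) = -10
n3-2-1 (Ravi): min(-9, 18) = -9
n3-2-2 (Ravi): min(-10, -1, -5, 9) = -10
n3-2-3 (Ravi): min(7, 10) = 7
n3-2 (Chen): max(-9, -10, 7) = 7
n3 (Ravi): min(-10, 7) = -10
root (Chen): max(0, -9, -10) = 0

0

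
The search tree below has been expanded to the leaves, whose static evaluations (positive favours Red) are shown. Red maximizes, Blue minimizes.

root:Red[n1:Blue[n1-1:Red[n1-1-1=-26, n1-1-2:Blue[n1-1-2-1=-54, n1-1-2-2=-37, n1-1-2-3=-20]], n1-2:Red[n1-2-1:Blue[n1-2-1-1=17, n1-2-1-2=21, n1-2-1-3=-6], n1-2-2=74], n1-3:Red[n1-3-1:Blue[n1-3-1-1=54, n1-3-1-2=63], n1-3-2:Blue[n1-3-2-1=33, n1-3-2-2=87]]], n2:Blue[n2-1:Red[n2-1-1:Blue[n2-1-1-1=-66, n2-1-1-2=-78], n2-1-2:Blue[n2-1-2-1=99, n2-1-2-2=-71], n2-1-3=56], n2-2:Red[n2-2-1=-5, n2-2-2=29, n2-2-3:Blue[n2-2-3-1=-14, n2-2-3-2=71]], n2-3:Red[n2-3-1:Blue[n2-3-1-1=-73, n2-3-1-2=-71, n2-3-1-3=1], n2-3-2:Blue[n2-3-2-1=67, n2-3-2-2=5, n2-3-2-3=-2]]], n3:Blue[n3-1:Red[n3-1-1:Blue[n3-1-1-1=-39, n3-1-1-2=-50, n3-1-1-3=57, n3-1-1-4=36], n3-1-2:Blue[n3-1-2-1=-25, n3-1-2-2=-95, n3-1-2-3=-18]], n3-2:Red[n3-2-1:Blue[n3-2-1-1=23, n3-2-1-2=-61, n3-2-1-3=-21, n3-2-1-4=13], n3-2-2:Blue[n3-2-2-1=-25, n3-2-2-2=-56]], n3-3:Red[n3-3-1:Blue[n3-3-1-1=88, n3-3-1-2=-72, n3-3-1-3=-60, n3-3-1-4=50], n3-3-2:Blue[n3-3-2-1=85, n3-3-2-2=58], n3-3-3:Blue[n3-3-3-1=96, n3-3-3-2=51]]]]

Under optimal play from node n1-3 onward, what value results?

n1-3-1 (Blue): min(54, 63) = 54
n1-3-2 (Blue): min(33, 87) = 33
n1-3 (Red): max(54, 33) = 54

54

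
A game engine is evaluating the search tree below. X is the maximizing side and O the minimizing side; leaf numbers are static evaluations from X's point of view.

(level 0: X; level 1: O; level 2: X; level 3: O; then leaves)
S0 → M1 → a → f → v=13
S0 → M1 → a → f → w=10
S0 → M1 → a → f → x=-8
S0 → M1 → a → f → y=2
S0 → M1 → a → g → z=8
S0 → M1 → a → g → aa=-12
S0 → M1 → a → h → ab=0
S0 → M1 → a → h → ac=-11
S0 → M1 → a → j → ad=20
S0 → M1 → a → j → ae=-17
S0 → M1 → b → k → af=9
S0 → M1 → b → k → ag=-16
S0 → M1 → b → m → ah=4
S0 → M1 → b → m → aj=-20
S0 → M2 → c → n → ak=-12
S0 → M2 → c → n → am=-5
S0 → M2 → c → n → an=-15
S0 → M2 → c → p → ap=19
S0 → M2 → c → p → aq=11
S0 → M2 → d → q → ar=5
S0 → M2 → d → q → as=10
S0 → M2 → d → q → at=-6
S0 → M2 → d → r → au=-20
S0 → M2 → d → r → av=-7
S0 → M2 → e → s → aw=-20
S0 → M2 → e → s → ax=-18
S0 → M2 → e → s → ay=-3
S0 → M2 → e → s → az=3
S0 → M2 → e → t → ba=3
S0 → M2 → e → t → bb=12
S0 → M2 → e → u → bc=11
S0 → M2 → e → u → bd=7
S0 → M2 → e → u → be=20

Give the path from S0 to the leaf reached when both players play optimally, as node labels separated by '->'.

f (O): min(13, 10, -8, 2) = -8
g (O): min(8, -12) = -12
h (O): min(0, -11) = -11
j (O): min(20, -17) = -17
a (X): max(-8, -12, -11, -17) = -8
k (O): min(9, -16) = -16
m (O): min(4, -20) = -20
b (X): max(-16, -20) = -16
M1 (O): min(-8, -16) = -16
n (O): min(-12, -5, -15) = -15
p (O): min(19, 11) = 11
c (X): max(-15, 11) = 11
q (O): min(5, 10, -6) = -6
r (O): min(-20, -7) = -20
d (X): max(-6, -20) = -6
s (O): min(-20, -18, -3, 3) = -20
t (O): min(3, 12) = 3
u (O): min(11, 7, 20) = 7
e (X): max(-20, 3, 7) = 7
M2 (O): min(11, -6, 7) = -6
S0 (X): max(-16, -6) = -6
At S0, X picks M2 (highest: -6).
At M2, O picks d (lowest: -6).
At d, X picks q (highest: -6).
At q, O picks at (lowest: -6).
Terminal value -6.

S0 -> M2 -> d -> q -> at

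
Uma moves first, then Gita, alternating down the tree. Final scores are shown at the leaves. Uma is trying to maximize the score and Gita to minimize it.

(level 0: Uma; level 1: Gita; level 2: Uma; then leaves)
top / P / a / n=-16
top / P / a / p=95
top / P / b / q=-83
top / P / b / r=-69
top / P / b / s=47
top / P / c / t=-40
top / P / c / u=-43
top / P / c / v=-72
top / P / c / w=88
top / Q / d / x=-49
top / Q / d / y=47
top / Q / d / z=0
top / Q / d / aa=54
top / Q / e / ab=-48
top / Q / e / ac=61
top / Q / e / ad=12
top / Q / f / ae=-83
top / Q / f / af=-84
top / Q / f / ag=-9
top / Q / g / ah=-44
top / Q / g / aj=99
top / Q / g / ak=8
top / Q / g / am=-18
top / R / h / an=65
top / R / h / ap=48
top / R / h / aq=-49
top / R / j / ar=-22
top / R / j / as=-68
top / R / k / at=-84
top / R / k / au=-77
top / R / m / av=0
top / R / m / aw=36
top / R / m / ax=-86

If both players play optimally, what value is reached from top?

a (Uma): max(-16, 95) = 95
b (Uma): max(-83, -69, 47) = 47
c (Uma): max(-40, -43, -72, 88) = 88
P (Gita): min(95, 47, 88) = 47
d (Uma): max(-49, 47, 0, 54) = 54
e (Uma): max(-48, 61, 12) = 61
f (Uma): max(-83, -84, -9) = -9
g (Uma): max(-44, 99, 8, -18) = 99
Q (Gita): min(54, 61, -9, 99) = -9
h (Uma): max(65, 48, -49) = 65
j (Uma): max(-22, -68) = -22
k (Uma): max(-84, -77) = -77
m (Uma): max(0, 36, -86) = 36
R (Gita): min(65, -22, -77, 36) = -77
top (Uma): max(47, -9, -77) = 47

47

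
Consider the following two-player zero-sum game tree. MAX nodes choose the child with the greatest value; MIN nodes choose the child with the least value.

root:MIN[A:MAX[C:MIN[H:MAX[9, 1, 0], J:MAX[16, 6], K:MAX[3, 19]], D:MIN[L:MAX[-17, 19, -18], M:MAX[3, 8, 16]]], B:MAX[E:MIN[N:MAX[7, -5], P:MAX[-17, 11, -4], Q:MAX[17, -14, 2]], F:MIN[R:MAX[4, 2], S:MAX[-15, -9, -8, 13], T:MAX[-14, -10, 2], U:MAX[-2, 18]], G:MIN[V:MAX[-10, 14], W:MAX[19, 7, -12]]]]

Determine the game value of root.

H (MAX): max(9, 1, 0) = 9
J (MAX): max(16, 6) = 16
K (MAX): max(3, 19) = 19
C (MIN): min(9, 16, 19) = 9
L (MAX): max(-17, 19, -18) = 19
M (MAX): max(3, 8, 16) = 16
D (MIN): min(19, 16) = 16
A (MAX): max(9, 16) = 16
N (MAX): max(7, -5) = 7
P (MAX): max(-17, 11, -4) = 11
Q (MAX): max(17, -14, 2) = 17
E (MIN): min(7, 11, 17) = 7
R (MAX): max(4, 2) = 4
S (MAX): max(-15, -9, -8, 13) = 13
T (MAX): max(-14, -10, 2) = 2
U (MAX): max(-2, 18) = 18
F (MIN): min(4, 13, 2, 18) = 2
V (MAX): max(-10, 14) = 14
W (MAX): max(19, 7, -12) = 19
G (MIN): min(14, 19) = 14
B (MAX): max(7, 2, 14) = 14
root (MIN): min(16, 14) = 14

14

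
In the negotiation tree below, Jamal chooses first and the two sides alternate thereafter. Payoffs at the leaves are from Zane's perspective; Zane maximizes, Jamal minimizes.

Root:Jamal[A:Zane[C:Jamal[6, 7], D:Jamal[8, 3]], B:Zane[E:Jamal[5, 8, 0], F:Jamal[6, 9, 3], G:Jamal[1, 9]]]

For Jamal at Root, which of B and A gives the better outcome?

B

E (Jamal): min(5, 8, 0) = 0
F (Jamal): min(6, 9, 3) = 3
G (Jamal): min(1, 9) = 1
B (Zane): max(0, 3, 1) = 3
C (Jamal): min(6, 7) = 6
D (Jamal): min(8, 3) = 3
A (Zane): max(6, 3) = 6
Jamal prefers the lower value; B=3, A=6. B is better since 3 < 6.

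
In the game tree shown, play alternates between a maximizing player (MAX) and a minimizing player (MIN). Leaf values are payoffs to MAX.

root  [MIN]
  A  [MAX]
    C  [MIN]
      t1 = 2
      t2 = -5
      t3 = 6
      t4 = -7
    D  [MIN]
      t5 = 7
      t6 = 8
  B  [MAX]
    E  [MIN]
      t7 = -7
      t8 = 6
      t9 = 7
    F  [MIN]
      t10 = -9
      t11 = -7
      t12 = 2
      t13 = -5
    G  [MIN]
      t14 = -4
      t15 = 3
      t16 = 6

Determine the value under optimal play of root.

-4

C (MIN): min(2, -5, 6, -7) = -7
D (MIN): min(7, 8) = 7
A (MAX): max(-7, 7) = 7
E (MIN): min(-7, 6, 7) = -7
F (MIN): min(-9, -7, 2, -5) = -9
G (MIN): min(-4, 3, 6) = -4
B (MAX): max(-7, -9, -4) = -4
root (MIN): min(7, -4) = -4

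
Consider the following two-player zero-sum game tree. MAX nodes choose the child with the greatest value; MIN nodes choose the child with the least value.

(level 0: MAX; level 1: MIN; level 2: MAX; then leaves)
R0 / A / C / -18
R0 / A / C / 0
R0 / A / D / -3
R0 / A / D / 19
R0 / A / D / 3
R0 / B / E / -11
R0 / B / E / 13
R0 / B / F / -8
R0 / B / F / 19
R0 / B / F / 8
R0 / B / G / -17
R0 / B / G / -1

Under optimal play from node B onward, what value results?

E (MAX): max(-11, 13) = 13
F (MAX): max(-8, 19, 8) = 19
G (MAX): max(-17, -1) = -1
B (MIN): min(13, 19, -1) = -1

-1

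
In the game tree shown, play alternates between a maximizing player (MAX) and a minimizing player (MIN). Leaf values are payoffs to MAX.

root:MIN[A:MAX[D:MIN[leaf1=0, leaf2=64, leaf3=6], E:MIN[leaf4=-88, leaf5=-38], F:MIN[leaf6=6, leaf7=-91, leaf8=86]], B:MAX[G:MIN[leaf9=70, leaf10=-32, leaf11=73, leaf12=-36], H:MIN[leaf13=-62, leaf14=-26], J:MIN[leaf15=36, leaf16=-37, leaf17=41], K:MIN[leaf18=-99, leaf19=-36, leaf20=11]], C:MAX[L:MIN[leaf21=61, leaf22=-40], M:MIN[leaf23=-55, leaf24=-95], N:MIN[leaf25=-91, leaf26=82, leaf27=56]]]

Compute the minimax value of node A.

0

D (MIN): min(0, 64, 6) = 0
E (MIN): min(-88, -38) = -88
F (MIN): min(6, -91, 86) = -91
A (MAX): max(0, -88, -91) = 0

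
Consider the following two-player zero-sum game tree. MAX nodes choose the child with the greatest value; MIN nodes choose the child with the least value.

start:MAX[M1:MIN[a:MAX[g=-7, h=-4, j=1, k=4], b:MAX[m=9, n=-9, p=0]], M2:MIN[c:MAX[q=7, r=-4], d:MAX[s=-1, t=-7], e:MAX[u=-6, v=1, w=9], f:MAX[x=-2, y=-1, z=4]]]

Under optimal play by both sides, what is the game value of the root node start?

a (MAX): max(-7, -4, 1, 4) = 4
b (MAX): max(9, -9, 0) = 9
M1 (MIN): min(4, 9) = 4
c (MAX): max(7, -4) = 7
d (MAX): max(-1, -7) = -1
e (MAX): max(-6, 1, 9) = 9
f (MAX): max(-2, -1, 4) = 4
M2 (MIN): min(7, -1, 9, 4) = -1
start (MAX): max(4, -1) = 4

4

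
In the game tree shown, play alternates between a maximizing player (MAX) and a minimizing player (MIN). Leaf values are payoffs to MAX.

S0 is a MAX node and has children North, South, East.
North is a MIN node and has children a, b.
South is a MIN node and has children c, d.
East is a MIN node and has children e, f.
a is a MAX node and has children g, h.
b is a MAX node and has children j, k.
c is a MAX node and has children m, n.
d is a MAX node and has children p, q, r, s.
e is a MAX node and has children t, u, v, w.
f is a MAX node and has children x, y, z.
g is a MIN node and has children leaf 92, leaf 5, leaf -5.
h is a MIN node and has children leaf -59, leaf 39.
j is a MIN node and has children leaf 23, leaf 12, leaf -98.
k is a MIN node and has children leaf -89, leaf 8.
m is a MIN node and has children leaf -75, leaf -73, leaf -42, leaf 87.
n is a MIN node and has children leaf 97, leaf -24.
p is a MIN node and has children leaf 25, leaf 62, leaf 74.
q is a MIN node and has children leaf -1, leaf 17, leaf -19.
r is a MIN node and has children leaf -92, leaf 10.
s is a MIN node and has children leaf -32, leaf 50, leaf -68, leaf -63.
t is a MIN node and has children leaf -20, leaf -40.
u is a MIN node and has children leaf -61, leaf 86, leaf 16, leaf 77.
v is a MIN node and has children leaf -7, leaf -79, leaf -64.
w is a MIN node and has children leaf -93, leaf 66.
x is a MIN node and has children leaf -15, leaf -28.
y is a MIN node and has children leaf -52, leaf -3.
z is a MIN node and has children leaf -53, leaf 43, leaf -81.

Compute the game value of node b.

-89

j (MIN): min(23, 12, -98) = -98
k (MIN): min(-89, 8) = -89
b (MAX): max(-98, -89) = -89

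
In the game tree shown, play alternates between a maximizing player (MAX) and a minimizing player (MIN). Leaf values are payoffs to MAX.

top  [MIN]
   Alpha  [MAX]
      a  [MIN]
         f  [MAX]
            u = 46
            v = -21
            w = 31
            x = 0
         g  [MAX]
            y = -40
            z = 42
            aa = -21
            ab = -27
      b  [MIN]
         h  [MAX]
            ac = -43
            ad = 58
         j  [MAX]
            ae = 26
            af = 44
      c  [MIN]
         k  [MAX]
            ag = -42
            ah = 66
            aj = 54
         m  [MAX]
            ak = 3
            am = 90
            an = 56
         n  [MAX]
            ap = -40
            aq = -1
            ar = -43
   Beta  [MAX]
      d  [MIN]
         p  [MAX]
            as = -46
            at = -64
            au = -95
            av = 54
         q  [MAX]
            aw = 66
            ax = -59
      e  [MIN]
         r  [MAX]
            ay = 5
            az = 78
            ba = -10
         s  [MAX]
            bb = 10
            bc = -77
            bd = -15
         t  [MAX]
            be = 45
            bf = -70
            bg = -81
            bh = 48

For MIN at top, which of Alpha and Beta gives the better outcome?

Alpha

f (MAX): max(46, -21, 31, 0) = 46
g (MAX): max(-40, 42, -21, -27) = 42
a (MIN): min(46, 42) = 42
h (MAX): max(-43, 58) = 58
j (MAX): max(26, 44) = 44
b (MIN): min(58, 44) = 44
k (MAX): max(-42, 66, 54) = 66
m (MAX): max(3, 90, 56) = 90
n (MAX): max(-40, -1, -43) = -1
c (MIN): min(66, 90, -1) = -1
Alpha (MAX): max(42, 44, -1) = 44
p (MAX): max(-46, -64, -95, 54) = 54
q (MAX): max(66, -59) = 66
d (MIN): min(54, 66) = 54
r (MAX): max(5, 78, -10) = 78
s (MAX): max(10, -77, -15) = 10
t (MAX): max(45, -70, -81, 48) = 48
e (MIN): min(78, 10, 48) = 10
Beta (MAX): max(54, 10) = 54
MIN prefers the lower value; Alpha=44, Beta=54. Alpha is better since 44 < 54.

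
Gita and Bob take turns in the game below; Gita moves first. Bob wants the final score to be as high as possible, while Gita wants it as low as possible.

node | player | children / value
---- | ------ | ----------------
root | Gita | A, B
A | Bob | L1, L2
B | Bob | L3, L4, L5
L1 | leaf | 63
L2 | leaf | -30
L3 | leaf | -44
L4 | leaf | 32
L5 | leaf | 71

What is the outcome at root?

63

A (Bob): max(63, -30) = 63
B (Bob): max(-44, 32, 71) = 71
root (Gita): min(63, 71) = 63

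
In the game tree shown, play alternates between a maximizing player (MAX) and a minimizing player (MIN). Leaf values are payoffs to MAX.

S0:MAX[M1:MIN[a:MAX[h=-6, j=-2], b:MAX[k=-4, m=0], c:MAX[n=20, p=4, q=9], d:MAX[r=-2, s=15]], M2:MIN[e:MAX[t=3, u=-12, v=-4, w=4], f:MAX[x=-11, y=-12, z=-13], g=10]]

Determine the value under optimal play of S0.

-2

a (MAX): max(-6, -2) = -2
b (MAX): max(-4, 0) = 0
c (MAX): max(20, 4, 9) = 20
d (MAX): max(-2, 15) = 15
M1 (MIN): min(-2, 0, 20, 15) = -2
e (MAX): max(3, -12, -4, 4) = 4
f (MAX): max(-11, -12, -13) = -11
M2 (MIN): min(4, -11, 10) = -11
S0 (MAX): max(-2, -11) = -2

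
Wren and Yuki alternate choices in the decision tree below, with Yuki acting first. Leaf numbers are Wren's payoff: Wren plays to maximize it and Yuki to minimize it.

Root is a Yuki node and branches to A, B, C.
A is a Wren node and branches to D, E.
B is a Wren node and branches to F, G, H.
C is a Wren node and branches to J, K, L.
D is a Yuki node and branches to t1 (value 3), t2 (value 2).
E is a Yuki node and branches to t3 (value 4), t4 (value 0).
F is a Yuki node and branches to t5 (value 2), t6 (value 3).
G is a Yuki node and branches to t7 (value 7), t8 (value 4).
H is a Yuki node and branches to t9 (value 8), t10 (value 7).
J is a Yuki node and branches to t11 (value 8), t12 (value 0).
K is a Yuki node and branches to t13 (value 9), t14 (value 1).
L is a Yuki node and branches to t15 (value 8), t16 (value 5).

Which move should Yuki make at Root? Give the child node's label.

A

D (Yuki): min(3, 2) = 2
E (Yuki): min(4, 0) = 0
A (Wren): max(2, 0) = 2
F (Yuki): min(2, 3) = 2
G (Yuki): min(7, 4) = 4
H (Yuki): min(8, 7) = 7
B (Wren): max(2, 4, 7) = 7
J (Yuki): min(8, 0) = 0
K (Yuki): min(9, 1) = 1
L (Yuki): min(8, 5) = 5
C (Wren): max(0, 1, 5) = 5
Root (Yuki): min(2, 7, 5) = 2
Yuki at Root wants the lowest of {A=2, B=7, C=5}, so chooses A.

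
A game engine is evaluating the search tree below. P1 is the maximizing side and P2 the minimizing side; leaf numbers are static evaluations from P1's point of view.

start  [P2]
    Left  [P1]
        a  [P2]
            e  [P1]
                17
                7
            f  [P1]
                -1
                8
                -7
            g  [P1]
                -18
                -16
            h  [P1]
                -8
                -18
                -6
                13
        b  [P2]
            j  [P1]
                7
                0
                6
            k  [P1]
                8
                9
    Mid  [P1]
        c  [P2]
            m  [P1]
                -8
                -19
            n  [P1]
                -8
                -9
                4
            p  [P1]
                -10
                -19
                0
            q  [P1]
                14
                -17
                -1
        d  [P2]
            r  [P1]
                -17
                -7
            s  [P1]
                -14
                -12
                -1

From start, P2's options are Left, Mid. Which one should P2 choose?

Mid

e (P1): max(17, 7) = 17
f (P1): max(-1, 8, -7) = 8
g (P1): max(-18, -16) = -16
h (P1): max(-8, -18, -6, 13) = 13
a (P2): min(17, 8, -16, 13) = -16
j (P1): max(7, 0, 6) = 7
k (P1): max(8, 9) = 9
b (P2): min(7, 9) = 7
Left (P1): max(-16, 7) = 7
m (P1): max(-8, -19) = -8
n (P1): max(-8, -9, 4) = 4
p (P1): max(-10, -19, 0) = 0
q (P1): max(14, -17, -1) = 14
c (P2): min(-8, 4, 0, 14) = -8
r (P1): max(-17, -7) = -7
s (P1): max(-14, -12, -1) = -1
d (P2): min(-7, -1) = -7
Mid (P1): max(-8, -7) = -7
start (P2): min(7, -7) = -7
P2 at start wants the lowest of {Left=7, Mid=-7}, so chooses Mid.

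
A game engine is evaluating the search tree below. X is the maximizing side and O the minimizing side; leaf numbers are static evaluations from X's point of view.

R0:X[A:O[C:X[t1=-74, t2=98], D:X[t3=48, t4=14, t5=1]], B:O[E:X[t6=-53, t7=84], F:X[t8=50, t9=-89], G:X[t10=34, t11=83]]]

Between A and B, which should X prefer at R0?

C (X): max(-74, 98) = 98
D (X): max(48, 14, 1) = 48
A (O): min(98, 48) = 48
E (X): max(-53, 84) = 84
F (X): max(50, -89) = 50
G (X): max(34, 83) = 83
B (O): min(84, 50, 83) = 50
X prefers the higher value; A=48, B=50. B is better since 50 > 48.

B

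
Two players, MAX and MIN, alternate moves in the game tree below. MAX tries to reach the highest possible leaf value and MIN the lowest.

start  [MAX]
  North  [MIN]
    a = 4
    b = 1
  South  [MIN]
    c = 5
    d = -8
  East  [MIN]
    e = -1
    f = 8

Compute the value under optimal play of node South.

South (MIN): min(5, -8) = -8

-8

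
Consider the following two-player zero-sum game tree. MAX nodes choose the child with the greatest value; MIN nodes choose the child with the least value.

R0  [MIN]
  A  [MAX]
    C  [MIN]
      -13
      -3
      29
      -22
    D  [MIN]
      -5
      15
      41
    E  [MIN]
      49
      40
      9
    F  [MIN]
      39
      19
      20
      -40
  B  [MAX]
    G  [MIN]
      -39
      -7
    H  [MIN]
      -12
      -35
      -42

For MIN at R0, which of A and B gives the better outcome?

C (MIN): min(-13, -3, 29, -22) = -22
D (MIN): min(-5, 15, 41) = -5
E (MIN): min(49, 40, 9) = 9
F (MIN): min(39, 19, 20, -40) = -40
A (MAX): max(-22, -5, 9, -40) = 9
G (MIN): min(-39, -7) = -39
H (MIN): min(-12, -35, -42) = -42
B (MAX): max(-39, -42) = -39
MIN prefers the lower value; A=9, B=-39. B is better since -39 < 9.

B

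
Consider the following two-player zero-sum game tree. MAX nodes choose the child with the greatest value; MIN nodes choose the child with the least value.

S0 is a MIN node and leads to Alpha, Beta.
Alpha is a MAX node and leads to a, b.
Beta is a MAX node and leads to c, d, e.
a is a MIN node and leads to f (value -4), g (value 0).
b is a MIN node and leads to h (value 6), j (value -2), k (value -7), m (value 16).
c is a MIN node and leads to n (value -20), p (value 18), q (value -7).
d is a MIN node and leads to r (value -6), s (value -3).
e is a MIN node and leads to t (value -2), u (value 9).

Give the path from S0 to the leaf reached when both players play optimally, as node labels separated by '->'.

S0 -> Alpha -> a -> f

a (MIN): min(-4, 0) = -4
b (MIN): min(6, -2, -7, 16) = -7
Alpha (MAX): max(-4, -7) = -4
c (MIN): min(-20, 18, -7) = -20
d (MIN): min(-6, -3) = -6
e (MIN): min(-2, 9) = -2
Beta (MAX): max(-20, -6, -2) = -2
S0 (MIN): min(-4, -2) = -4
At S0, MIN picks Alpha (lowest: -4).
At Alpha, MAX picks a (highest: -4).
At a, MIN picks f (lowest: -4).
Terminal value -4.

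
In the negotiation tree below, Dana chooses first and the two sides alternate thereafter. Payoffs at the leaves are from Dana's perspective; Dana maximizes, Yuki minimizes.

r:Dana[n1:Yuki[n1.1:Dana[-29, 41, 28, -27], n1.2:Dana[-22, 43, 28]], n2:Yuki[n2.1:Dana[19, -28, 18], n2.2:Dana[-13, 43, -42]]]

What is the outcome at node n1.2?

43

n1.2 (Dana): max(-22, 43, 28) = 43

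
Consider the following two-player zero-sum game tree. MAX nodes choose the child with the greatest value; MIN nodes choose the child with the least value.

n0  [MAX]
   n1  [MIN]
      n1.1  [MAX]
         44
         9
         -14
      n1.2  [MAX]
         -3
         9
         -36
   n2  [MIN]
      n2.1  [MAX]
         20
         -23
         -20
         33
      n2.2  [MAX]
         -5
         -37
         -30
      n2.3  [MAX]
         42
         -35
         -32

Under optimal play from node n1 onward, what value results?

9

n1.1 (MAX): max(44, 9, -14) = 44
n1.2 (MAX): max(-3, 9, -36) = 9
n1 (MIN): min(44, 9) = 9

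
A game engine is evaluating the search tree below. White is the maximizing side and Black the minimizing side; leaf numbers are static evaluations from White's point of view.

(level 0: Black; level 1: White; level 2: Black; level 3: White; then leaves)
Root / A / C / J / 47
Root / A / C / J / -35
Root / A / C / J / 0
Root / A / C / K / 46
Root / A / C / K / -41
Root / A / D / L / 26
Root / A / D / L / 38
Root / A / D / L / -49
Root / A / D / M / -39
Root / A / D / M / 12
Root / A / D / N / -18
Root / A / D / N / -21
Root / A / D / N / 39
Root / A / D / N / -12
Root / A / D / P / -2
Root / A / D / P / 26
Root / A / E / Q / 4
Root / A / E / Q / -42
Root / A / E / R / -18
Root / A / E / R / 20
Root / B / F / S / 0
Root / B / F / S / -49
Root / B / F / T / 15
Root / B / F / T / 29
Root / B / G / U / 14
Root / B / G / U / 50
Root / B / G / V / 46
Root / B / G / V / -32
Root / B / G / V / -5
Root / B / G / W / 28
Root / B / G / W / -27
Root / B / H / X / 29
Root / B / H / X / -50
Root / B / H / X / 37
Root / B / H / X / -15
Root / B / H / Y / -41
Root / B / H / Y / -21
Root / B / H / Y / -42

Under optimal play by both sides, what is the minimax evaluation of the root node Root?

J (White): max(47, -35, 0) = 47
K (White): max(46, -41) = 46
C (Black): min(47, 46) = 46
L (White): max(26, 38, -49) = 38
M (White): max(-39, 12) = 12
N (White): max(-18, -21, 39, -12) = 39
P (White): max(-2, 26) = 26
D (Black): min(38, 12, 39, 26) = 12
Q (White): max(4, -42) = 4
R (White): max(-18, 20) = 20
E (Black): min(4, 20) = 4
A (White): max(46, 12, 4) = 46
S (White): max(0, -49) = 0
T (White): max(15, 29) = 29
F (Black): min(0, 29) = 0
U (White): max(14, 50) = 50
V (White): max(46, -32, -5) = 46
W (White): max(28, -27) = 28
G (Black): min(50, 46, 28) = 28
X (White): max(29, -50, 37, -15) = 37
Y (White): max(-41, -21, -42) = -21
H (Black): min(37, -21) = -21
B (White): max(0, 28, -21) = 28
Root (Black): min(46, 28) = 28

28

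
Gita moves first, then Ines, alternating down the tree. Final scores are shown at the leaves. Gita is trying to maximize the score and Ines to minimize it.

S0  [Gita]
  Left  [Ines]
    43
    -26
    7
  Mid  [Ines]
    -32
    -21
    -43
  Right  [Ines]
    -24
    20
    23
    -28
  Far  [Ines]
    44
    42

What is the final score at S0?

Left (Ines): min(43, -26, 7) = -26
Mid (Ines): min(-32, -21, -43) = -43
Right (Ines): min(-24, 20, 23, -28) = -28
Far (Ines): min(44, 42) = 42
S0 (Gita): max(-26, -43, -28, 42) = 42

42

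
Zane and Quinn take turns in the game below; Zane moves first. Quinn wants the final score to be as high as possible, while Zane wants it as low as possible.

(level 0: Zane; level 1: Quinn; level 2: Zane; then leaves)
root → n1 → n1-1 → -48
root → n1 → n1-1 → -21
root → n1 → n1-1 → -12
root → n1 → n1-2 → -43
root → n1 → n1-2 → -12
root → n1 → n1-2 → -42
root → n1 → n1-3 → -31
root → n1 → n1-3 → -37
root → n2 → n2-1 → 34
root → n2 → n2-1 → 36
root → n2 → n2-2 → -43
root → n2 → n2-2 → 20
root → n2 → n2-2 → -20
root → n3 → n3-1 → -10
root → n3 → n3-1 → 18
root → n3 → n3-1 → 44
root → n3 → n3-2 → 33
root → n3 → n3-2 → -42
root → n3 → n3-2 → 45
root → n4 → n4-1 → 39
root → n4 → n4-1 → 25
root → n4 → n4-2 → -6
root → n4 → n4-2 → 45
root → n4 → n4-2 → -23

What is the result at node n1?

n1-1 (Zane): min(-48, -21, -12) = -48
n1-2 (Zane): min(-43, -12, -42) = -43
n1-3 (Zane): min(-31, -37) = -37
n1 (Quinn): max(-48, -43, -37) = -37

-37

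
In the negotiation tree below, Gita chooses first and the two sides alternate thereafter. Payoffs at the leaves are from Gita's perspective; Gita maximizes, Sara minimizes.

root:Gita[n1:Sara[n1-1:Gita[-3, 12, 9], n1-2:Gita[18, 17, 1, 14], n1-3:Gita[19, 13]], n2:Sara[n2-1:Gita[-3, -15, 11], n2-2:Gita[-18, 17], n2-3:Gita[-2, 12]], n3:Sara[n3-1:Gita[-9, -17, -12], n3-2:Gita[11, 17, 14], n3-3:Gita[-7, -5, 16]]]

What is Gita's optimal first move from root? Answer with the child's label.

n1-1 (Gita): max(-3, 12, 9) = 12
n1-2 (Gita): max(18, 17, 1, 14) = 18
n1-3 (Gita): max(19, 13) = 19
n1 (Sara): min(12, 18, 19) = 12
n2-1 (Gita): max(-3, -15, 11) = 11
n2-2 (Gita): max(-18, 17) = 17
n2-3 (Gita): max(-2, 12) = 12
n2 (Sara): min(11, 17, 12) = 11
n3-1 (Gita): max(-9, -17, -12) = -9
n3-2 (Gita): max(11, 17, 14) = 17
n3-3 (Gita): max(-7, -5, 16) = 16
n3 (Sara): min(-9, 17, 16) = -9
root (Gita): max(12, 11, -9) = 12
Gita at root wants the highest of {n1=12, n2=11, n3=-9}, so chooses n1.

n1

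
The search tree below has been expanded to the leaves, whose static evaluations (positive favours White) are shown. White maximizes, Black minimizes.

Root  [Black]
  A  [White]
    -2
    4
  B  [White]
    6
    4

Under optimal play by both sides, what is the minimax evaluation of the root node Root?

4

A (White): max(-2, 4) = 4
B (White): max(6, 4) = 6
Root (Black): min(4, 6) = 4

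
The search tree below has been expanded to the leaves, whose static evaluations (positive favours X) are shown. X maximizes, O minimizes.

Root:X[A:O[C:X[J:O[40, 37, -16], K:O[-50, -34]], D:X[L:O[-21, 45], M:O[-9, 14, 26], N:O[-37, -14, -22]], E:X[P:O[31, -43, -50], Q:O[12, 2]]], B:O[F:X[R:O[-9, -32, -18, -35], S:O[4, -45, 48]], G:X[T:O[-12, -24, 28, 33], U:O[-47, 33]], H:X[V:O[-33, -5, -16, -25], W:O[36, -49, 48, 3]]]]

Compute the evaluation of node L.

L (O): min(-21, 45) = -21

-21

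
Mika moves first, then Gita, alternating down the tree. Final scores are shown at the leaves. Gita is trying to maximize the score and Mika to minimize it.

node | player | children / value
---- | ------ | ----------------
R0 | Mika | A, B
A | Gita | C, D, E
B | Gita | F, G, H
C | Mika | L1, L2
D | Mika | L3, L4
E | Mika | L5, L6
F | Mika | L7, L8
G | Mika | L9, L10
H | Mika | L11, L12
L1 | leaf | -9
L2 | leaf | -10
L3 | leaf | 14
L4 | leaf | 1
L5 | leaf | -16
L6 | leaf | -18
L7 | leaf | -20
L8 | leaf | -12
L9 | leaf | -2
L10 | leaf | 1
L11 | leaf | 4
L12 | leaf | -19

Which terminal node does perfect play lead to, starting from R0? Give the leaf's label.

C (Mika): min(-9, -10) = -10
D (Mika): min(14, 1) = 1
E (Mika): min(-16, -18) = -18
A (Gita): max(-10, 1, -18) = 1
F (Mika): min(-20, -12) = -20
G (Mika): min(-2, 1) = -2
H (Mika): min(4, -19) = -19
B (Gita): max(-20, -2, -19) = -2
R0 (Mika): min(1, -2) = -2
At R0, Mika picks B (lowest: -2).
At B, Gita picks G (highest: -2).
At G, Mika picks L9 (lowest: -2).
Terminal value -2.

L9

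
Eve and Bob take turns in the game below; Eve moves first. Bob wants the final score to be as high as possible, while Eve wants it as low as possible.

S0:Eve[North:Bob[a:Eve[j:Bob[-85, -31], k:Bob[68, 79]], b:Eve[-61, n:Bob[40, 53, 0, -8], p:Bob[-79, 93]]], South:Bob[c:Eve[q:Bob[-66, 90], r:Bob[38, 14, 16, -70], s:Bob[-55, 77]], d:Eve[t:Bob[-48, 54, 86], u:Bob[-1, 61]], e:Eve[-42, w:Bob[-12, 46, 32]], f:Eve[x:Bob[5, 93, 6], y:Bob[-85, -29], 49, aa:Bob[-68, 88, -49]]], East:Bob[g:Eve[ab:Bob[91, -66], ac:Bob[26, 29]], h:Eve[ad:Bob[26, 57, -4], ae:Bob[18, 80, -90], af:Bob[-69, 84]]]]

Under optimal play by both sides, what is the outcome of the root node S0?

-31

j (Bob): max(-85, -31) = -31
k (Bob): max(68, 79) = 79
a (Eve): min(-31, 79) = -31
n (Bob): max(40, 53, 0, -8) = 53
p (Bob): max(-79, 93) = 93
b (Eve): min(-61, 53, 93) = -61
North (Bob): max(-31, -61) = -31
q (Bob): max(-66, 90) = 90
r (Bob): max(38, 14, 16, -70) = 38
s (Bob): max(-55, 77) = 77
c (Eve): min(90, 38, 77) = 38
t (Bob): max(-48, 54, 86) = 86
u (Bob): max(-1, 61) = 61
d (Eve): min(86, 61) = 61
w (Bob): max(-12, 46, 32) = 46
e (Eve): min(-42, 46) = -42
x (Bob): max(5, 93, 6) = 93
y (Bob): max(-85, -29) = -29
aa (Bob): max(-68, 88, -49) = 88
f (Eve): min(93, -29, 49, 88) = -29
South (Bob): max(38, 61, -42, -29) = 61
ab (Bob): max(91, -66) = 91
ac (Bob): max(26, 29) = 29
g (Eve): min(91, 29) = 29
ad (Bob): max(26, 57, -4) = 57
ae (Bob): max(18, 80, -90) = 80
af (Bob): max(-69, 84) = 84
h (Eve): min(57, 80, 84) = 57
East (Bob): max(29, 57) = 57
S0 (Eve): min(-31, 61, 57) = -31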